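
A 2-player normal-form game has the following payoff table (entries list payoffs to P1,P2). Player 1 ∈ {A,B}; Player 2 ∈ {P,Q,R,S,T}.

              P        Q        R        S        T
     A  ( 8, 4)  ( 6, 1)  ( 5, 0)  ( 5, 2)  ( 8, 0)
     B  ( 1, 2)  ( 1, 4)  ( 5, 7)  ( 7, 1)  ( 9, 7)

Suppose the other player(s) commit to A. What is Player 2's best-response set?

P2 best: {P}

u_2(P vs A) = 4
u_2(Q vs A) = 1
u_2(R vs A) = 0
u_2(S vs A) = 2
u_2(T vs A) = 0
max payoff 4 at {P}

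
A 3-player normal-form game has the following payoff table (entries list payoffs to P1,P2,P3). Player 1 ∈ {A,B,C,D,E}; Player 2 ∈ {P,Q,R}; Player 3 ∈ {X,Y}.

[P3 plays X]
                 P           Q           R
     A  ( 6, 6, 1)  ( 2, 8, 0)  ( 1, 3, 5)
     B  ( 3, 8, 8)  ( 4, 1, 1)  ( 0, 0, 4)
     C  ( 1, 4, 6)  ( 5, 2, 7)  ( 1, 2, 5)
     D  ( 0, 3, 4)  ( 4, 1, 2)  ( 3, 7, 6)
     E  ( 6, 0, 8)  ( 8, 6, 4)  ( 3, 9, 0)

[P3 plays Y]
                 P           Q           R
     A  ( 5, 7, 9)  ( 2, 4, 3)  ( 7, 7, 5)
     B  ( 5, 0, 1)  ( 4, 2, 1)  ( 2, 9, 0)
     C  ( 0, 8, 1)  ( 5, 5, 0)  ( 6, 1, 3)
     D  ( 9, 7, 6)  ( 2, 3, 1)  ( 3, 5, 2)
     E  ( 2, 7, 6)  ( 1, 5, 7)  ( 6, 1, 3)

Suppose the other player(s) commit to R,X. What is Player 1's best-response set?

P1 best: {D,E}

u_1(A vs R,X) = 1
u_1(B vs R,X) = 0
u_1(C vs R,X) = 1
u_1(D vs R,X) = 3
u_1(E vs R,X) = 3
max payoff 3 at {D,E}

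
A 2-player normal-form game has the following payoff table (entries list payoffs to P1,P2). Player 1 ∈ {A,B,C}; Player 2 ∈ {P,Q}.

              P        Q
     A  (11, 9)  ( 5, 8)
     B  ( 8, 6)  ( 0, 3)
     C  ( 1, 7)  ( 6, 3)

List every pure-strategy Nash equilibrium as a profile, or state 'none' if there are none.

(A,P): NE
(A,Q): not NE [P1→C gives 6>5; P2→P gives 9>8]
(B,P): not NE [P1→A gives 11>8]
(B,Q): not NE [P1→C gives 6>0; P2→P gives 6>3]
(C,P): not NE [P1→A gives 11>1]
(C,Q): not NE [P2→P gives 7>3]

NE set: (A,P)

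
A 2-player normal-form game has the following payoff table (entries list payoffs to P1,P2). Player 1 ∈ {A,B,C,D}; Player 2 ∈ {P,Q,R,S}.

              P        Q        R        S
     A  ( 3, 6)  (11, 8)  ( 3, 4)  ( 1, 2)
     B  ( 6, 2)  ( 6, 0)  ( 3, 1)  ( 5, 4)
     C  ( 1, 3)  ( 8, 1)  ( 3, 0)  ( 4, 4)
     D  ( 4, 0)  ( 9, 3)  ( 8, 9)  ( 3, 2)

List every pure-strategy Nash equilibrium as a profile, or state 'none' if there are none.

PSNE = {(A,Q), (B,S), (D,R)}

(A,P): not NE [P1→B gives 6>3; P2→Q gives 8>6]
(A,Q): NE
(A,R): not NE [P1→D gives 8>3; P2→Q gives 8>4]
(A,S): not NE [P1→B gives 5>1; P2→Q gives 8>2]
(B,P): not NE [P2→S gives 4>2]
(B,Q): not NE [P1→A gives 11>6; P2→S gives 4>0]
(B,R): not NE [P1→D gives 8>3; P2→S gives 4>1]
(B,S): NE
(C,P): not NE [P1→B gives 6>1; P2→S gives 4>3]
(C,Q): not NE [P1→A gives 11>8; P2→S gives 4>1]
(C,R): not NE [P1→D gives 8>3; P2→S gives 4>0]
(C,S): not NE [P1→B gives 5>4]
(D,P): not NE [P1→B gives 6>4; P2→R gives 9>0]
(D,Q): not NE [P1→A gives 11>9; P2→R gives 9>3]
(D,R): NE
(D,S): not NE [P1→B gives 5>3; P2→R gives 9>2]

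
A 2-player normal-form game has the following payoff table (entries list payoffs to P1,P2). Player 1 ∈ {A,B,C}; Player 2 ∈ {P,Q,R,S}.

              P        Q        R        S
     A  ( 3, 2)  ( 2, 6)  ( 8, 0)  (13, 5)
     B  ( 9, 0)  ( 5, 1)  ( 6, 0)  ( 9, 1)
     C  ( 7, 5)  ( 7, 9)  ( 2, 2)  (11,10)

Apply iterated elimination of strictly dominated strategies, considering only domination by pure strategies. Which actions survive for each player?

Remaining: P1:{A,C} P2:{Q,S}

P2 drop P (Q beats it: A:6>2 B:1>0 C:9>5)
P2 drop R (Q beats it: A:6>0 B:1>0 C:9>2)
P1 drop B (C beats it: Q:7>5 S:11>9)
P1→{A,C} P2→{Q,S}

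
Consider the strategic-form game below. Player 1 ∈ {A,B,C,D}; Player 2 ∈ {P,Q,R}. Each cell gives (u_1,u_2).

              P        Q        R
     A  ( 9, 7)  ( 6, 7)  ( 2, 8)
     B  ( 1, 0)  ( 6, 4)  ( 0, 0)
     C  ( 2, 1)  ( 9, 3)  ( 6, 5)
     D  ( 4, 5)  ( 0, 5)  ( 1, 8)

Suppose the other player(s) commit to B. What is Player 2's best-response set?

u_2(P vs B) = 0
u_2(Q vs B) = 4
u_2(R vs B) = 0
max payoff 4 at {Q}

argmax u_2 = {Q}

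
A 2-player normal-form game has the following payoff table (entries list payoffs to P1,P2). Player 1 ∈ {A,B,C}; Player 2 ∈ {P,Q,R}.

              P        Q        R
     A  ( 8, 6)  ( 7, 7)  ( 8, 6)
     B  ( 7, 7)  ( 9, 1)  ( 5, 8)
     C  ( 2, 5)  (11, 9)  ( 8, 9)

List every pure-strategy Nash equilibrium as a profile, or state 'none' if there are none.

NE set: (C,Q), (C,R)

(A,P): not NE [P2→Q gives 7>6]
(A,Q): not NE [P1→C gives 11>7]
(A,R): not NE [P2→Q gives 7>6]
(B,P): not NE [P1→A gives 8>7; P2→R gives 8>7]
(B,Q): not NE [P1→C gives 11>9; P2→R gives 8>1]
(B,R): not NE [P1→C gives 8>5]
(C,P): not NE [P1→A gives 8>2; P2→R gives 9>5]
(C,Q): NE
(C,R): NE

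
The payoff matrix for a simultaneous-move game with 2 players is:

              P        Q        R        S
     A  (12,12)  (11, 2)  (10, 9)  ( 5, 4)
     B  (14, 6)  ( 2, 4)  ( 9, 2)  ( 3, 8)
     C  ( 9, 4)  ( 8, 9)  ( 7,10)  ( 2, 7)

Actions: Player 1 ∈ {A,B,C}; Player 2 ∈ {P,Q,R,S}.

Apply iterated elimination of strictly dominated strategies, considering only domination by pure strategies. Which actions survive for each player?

P1 drop C (A beats it: P:12>9 Q:11>8 R:10>7 S:5>2)
P2 drop Q (P beats it: A:12>2 B:6>4)
P2 drop R (P beats it: A:12>9 B:6>2)
P1→{A,B} P2→{P,S}

Remaining: P1:{A,B} P2:{P,S}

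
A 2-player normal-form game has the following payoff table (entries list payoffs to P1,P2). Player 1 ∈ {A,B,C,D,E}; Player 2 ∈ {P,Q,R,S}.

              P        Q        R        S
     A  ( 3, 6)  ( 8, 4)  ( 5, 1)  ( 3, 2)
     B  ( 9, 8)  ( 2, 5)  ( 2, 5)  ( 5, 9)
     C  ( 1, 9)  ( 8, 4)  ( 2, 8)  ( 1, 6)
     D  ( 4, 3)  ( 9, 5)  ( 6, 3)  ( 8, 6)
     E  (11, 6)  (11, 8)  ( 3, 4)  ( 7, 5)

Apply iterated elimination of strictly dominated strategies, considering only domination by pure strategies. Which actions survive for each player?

P1 drop A (D beats it: P:4>3 Q:9>8 R:6>5 S:8>3)
P1 drop B (E beats it: P:11>9 Q:11>2 R:3>2 S:7>5)
P1 drop C (D beats it: P:4>1 Q:9>8 R:6>2 S:8>1)
P2 drop P (Q beats it: D:5>3 E:8>6)
P2 drop R (Q beats it: D:5>3 E:8>4)
P1→{D,E} P2→{Q,S}

Remaining: P1:{D,E} P2:{Q,S}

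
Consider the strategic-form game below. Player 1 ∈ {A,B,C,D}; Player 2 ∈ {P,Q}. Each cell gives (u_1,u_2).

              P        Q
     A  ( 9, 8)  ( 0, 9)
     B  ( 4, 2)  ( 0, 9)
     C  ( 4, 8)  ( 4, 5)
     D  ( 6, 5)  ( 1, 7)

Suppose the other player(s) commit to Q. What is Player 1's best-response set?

P1 best: {C}

u_1(A vs Q) = 0
u_1(B vs Q) = 0
u_1(C vs Q) = 4
u_1(D vs Q) = 1
max payoff 4 at {C}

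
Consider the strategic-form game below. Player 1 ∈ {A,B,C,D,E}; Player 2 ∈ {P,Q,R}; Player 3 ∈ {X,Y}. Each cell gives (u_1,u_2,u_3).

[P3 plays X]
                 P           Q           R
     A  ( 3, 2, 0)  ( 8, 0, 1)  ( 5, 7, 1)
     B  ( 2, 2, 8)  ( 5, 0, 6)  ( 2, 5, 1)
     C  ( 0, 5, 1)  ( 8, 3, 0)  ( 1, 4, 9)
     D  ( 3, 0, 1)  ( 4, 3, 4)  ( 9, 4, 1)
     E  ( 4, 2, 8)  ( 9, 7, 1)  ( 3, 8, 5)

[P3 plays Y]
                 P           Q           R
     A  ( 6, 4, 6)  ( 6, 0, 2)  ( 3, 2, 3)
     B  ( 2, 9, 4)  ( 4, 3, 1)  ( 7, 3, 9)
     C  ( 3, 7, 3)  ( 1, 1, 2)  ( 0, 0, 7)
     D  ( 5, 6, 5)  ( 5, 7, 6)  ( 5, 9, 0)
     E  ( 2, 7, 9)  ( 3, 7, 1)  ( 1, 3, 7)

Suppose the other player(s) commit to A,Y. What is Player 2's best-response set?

u_2(P vs A,Y) = 4
u_2(Q vs A,Y) = 0
u_2(R vs A,Y) = 2
max payoff 4 at {P}

BR_2 = {P}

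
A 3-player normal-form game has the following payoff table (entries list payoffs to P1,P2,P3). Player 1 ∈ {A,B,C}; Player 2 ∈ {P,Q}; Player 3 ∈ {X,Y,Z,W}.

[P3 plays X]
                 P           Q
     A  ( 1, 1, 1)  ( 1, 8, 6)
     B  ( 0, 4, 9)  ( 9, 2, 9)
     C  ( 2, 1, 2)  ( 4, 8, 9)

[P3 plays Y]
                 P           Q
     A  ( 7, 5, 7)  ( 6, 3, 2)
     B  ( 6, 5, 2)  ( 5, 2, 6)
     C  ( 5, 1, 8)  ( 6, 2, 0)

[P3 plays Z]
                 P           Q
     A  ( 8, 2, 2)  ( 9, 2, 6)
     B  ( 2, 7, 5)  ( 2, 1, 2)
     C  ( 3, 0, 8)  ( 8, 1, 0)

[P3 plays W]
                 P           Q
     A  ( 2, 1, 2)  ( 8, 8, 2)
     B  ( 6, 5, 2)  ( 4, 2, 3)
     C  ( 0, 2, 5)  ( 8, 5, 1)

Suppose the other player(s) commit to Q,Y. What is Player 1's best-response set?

u_1(A vs Q,Y) = 6
u_1(B vs Q,Y) = 5
u_1(C vs Q,Y) = 6
max payoff 6 at {A,C}

P1 best: {A,C}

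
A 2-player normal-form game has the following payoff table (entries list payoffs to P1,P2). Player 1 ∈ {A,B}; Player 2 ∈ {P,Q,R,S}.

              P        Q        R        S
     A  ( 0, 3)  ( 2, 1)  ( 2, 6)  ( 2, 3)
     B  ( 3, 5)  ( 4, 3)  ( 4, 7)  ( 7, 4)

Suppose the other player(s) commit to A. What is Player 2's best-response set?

u_2(P vs A) = 3
u_2(Q vs A) = 1
u_2(R vs A) = 6
u_2(S vs A) = 3
max payoff 6 at {R}

BR_2 = {R}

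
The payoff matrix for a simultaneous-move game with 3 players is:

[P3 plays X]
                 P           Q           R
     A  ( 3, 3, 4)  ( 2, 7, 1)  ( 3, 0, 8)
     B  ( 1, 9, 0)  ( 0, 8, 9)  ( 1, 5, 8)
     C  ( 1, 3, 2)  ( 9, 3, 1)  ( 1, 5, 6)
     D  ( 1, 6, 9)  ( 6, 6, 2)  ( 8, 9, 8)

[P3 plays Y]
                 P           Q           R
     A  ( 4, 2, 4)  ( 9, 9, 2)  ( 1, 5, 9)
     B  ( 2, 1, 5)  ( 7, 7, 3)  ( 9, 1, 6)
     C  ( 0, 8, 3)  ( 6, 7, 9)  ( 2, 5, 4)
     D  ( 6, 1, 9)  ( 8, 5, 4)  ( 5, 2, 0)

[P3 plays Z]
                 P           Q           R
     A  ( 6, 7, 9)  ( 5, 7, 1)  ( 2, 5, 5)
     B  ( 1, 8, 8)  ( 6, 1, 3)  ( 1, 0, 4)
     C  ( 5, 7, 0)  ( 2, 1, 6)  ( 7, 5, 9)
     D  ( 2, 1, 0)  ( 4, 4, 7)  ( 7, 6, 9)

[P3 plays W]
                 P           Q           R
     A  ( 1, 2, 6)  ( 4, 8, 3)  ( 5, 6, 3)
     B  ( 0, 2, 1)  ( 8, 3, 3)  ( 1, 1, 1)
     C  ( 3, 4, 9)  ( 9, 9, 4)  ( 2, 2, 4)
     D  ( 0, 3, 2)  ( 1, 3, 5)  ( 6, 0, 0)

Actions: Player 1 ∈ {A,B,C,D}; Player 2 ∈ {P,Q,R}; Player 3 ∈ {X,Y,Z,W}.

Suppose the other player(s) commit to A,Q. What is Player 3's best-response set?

u_3(X vs A,Q) = 1
u_3(Y vs A,Q) = 2
u_3(Z vs A,Q) = 1
u_3(W vs A,Q) = 3
max payoff 3 at {W}

P3 best: {W}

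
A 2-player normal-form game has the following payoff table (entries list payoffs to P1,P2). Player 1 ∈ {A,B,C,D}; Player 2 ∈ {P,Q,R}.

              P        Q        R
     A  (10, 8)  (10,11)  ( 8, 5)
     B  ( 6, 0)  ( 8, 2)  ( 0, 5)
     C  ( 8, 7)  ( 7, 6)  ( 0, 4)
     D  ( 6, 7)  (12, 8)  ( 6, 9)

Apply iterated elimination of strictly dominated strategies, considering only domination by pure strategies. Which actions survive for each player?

Remaining: P1:{A,D} P2:{Q,R}

P1 drop B (A beats it: P:10>6 Q:10>8 R:8>0)
P1 drop C (A beats it: P:10>8 Q:10>7 R:8>0)
P2 drop P (Q beats it: A:11>8 D:8>7)
P1→{A,D} P2→{Q,R}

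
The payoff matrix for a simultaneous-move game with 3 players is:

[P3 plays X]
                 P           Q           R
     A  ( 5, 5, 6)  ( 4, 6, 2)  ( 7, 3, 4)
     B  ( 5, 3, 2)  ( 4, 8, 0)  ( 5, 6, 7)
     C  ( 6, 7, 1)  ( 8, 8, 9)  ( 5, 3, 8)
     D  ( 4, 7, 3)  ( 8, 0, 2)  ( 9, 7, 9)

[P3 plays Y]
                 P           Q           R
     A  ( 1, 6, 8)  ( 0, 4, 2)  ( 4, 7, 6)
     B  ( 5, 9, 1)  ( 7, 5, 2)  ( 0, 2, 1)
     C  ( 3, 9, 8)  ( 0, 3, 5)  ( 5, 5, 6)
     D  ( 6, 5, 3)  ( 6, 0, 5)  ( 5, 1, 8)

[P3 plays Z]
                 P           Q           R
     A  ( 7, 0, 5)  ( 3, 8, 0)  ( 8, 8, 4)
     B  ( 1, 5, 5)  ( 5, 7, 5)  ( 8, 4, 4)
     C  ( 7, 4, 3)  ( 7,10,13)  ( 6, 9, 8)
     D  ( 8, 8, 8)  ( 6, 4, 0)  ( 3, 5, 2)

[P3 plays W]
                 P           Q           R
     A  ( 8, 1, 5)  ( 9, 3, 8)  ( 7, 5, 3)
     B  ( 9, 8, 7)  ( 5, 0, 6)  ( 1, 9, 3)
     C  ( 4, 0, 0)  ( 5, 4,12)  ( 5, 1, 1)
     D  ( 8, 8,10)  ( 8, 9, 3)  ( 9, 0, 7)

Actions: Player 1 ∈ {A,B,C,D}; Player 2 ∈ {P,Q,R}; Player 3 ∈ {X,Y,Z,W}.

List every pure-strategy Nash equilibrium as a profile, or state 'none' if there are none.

Nash profiles: (C,Q,Z), (D,R,X)

(A,P,X): not NE [P1→C gives 6>5; P2→Q gives 6>5; P3→Y gives 8>6]
(A,P,Y): not NE [P1→D gives 6>1; P2→R gives 7>6]
(A,P,Z): not NE [P1→D gives 8>7; P2→R gives 8>0; P3→Y gives 8>5]
(A,P,W): not NE [P1→B gives 9>8; P2→R gives 5>1; P3→Y gives 8>5]
(A,Q,X): not NE [P1→D gives 8>4; P3→W gives 8>2]
(A,Q,Y): not NE [P1→B gives 7>0; P2→R gives 7>4; P3→W gives 8>2]
(A,Q,Z): not NE [P1→C gives 7>3; P3→W gives 8>0]
(A,Q,W): not NE [P2→R gives 5>3]
(A,R,X): not NE [P1→D gives 9>7; P2→Q gives 6>3; P3→Y gives 6>4]
(A,R,Y): not NE [P1→D gives 5>4]
(A,R,Z): not NE [P3→Y gives 6>4]
(A,R,W): not NE [P1→D gives 9>7; P3→Y gives 6>3]
(B,P,X): not NE [P1→C gives 6>5; P2→Q gives 8>3; P3→W gives 7>2]
(B,P,Y): not NE [P1→D gives 6>5; P3→W gives 7>1]
(B,P,Z): not NE [P1→D gives 8>1; P2→Q gives 7>5; P3→W gives 7>5]
(B,P,W): not NE [P2→R gives 9>8]
(B,Q,X): not NE [P1→D gives 8>4; P3→W gives 6>0]
(B,Q,Y): not NE [P2→P gives 9>5; P3→W gives 6>2]
(B,Q,Z): not NE [P1→C gives 7>5; P3→W gives 6>5]
(B,Q,W): not NE [P1→A gives 9>5; P2→R gives 9>0]
(B,R,X): not NE [P1→D gives 9>5; P2→Q gives 8>6]
(B,R,Y): not NE [P1→D gives 5>0; P2→P gives 9>2; P3→X gives 7>1]
(B,R,Z): not NE [P2→Q gives 7>4; P3→X gives 7>4]
(B,R,W): not NE [P1→D gives 9>1; P3→X gives 7>3]
(C,P,X): not NE [P2→Q gives 8>7; P3→Y gives 8>1]
(C,P,Y): not NE [P1→D gives 6>3]
(C,P,Z): not NE [P1→D gives 8>7; P2→Q gives 10>4; P3→Y gives 8>3]
(C,P,W): not NE [P1→B gives 9>4; P2→Q gives 4>0; P3→Y gives 8>0]
(C,Q,X): not NE [P3→Z gives 13>9]
(C,Q,Y): not NE [P1→B gives 7>0; P2→P gives 9>3; P3→Z gives 13>5]
(C,Q,Z): NE
(C,Q,W): not NE [P1→A gives 9>5; P3→Z gives 13>12]
(C,R,X): not NE [P1→D gives 9>5; P2→Q gives 8>3]
(C,R,Y): not NE [P2→P gives 9>5; P3→Z gives 8>6]
(C,R,Z): not NE [P1→B gives 8>6; P2→Q gives 10>9]
(C,R,W): not NE [P1→D gives 9>5; P2→Q gives 4>1; P3→Z gives 8>1]
(D,P,X): not NE [P1→C gives 6>4; P3→W gives 10>3]
(D,P,Y): not NE [P3→W gives 10>3]
(D,P,Z): not NE [P3→W gives 10>8]
(D,P,W): not NE [P1→B gives 9>8; P2→Q gives 9>8]
(D,Q,X): not NE [P2→R gives 7>0; P3→Y gives 5>2]
(D,Q,Y): not NE [P1→B gives 7>6; P2→P gives 5>0]
(D,Q,Z): not NE [P1→C gives 7>6; P2→P gives 8>4; P3→Y gives 5>0]
(D,Q,W): not NE [P1→A gives 9>8; P3→Y gives 5>3]
(D,R,X): NE
(D,R,Y): not NE [P2→P gives 5>1; P3→X gives 9>8]
(D,R,Z): not NE [P1→B gives 8>3; P2→P gives 8>5; P3→X gives 9>2]
(D,R,W): not NE [P2→Q gives 9>0; P3→X gives 9>7]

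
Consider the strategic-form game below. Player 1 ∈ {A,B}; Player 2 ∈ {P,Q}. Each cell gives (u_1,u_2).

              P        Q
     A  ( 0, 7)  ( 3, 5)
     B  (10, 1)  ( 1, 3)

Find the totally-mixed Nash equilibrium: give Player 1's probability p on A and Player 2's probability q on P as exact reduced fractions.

P1 mixes 1/2 on A; P2 mixes 1/6 on P

P1 indiff ⇒ q·0+(1-q)·3 = q·10+(1-q)·1 ⇒ q(-10) = (1-q)(-2) ⇒ q = 1/6
P2 indiff ⇒ p·7+(1-p)·1 = p·5+(1-p)·3 ⇒ p(2) = (1-p)(2) ⇒ p = 1/2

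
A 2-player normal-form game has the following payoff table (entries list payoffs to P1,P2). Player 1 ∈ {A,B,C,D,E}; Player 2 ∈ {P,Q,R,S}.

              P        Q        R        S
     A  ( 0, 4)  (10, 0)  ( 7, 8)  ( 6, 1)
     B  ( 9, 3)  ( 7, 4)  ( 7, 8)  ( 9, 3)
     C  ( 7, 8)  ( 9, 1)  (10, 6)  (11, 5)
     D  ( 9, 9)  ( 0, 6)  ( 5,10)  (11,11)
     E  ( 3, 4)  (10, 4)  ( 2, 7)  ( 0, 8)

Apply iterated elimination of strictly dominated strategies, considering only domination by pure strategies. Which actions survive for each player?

P2 drop Q (R beats it: A:8>0 B:8>4 C:6>1 D:10>6 E:7>4)
P1 drop A (C beats it: P:7>0 R:10>7 S:11>6)
P1 drop E (B beats it: P:9>3 R:7>2 S:9>0)
P1→{B,C,D} P2→{P,R,S}

Survivors P1:{B,C,D} P2:{P,R,S}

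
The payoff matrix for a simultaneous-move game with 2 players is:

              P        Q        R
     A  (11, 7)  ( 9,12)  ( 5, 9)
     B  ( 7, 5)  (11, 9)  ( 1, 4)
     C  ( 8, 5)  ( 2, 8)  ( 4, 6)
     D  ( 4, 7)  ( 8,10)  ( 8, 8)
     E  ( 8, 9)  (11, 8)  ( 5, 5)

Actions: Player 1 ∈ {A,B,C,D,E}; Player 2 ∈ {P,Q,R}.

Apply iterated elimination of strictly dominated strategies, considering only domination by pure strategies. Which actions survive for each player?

IESDS → P1:{A,B,E} P2:{P,Q}

P1 drop C (A beats it: P:11>8 Q:9>2 R:5>4)
P2 drop R (Q beats it: A:12>9 B:9>4 D:10>8 E:8>5)
P1 drop D (A beats it: P:11>4 Q:9>8)
P1→{A,B,E} P2→{P,Q}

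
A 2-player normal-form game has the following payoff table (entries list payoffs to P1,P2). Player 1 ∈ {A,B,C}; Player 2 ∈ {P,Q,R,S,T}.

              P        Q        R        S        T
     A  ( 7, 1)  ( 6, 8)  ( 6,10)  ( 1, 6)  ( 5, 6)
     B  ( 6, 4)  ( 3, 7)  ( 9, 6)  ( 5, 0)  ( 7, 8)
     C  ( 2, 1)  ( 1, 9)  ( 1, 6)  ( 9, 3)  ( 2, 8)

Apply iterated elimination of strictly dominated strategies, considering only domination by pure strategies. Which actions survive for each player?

P2 drop P (Q beats it: A:8>1 B:7>4 C:9>1)
P2 drop S (Q beats it: A:8>6 B:7>0 C:9>3)
P1 drop C (A beats it: Q:6>1 R:6>1 T:5>2)
P1→{A,B} P2→{Q,R,T}

Remaining: P1:{A,B} P2:{Q,R,T}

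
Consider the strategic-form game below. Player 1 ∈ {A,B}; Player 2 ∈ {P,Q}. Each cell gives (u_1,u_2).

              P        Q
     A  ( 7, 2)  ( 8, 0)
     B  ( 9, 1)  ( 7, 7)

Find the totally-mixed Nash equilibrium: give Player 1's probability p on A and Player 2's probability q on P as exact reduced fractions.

P1 indiff ⇒ q·7+(1-q)·8 = q·9+(1-q)·7 ⇒ q(-2) = (1-q)(-1) ⇒ q = 1/3
P2 indiff ⇒ p·2+(1-p)·1 = p·0+(1-p)·7 ⇒ p(2) = (1-p)(6) ⇒ p = 3/4

(p,q) = (3/4, 1/3)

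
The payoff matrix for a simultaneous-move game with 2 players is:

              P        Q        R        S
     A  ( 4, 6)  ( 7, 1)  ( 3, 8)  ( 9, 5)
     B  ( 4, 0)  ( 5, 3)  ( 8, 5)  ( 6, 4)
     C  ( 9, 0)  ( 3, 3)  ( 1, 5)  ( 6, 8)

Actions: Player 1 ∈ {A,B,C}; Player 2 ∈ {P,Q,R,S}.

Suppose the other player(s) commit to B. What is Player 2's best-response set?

u_2(P vs B) = 0
u_2(Q vs B) = 3
u_2(R vs B) = 5
u_2(S vs B) = 4
max payoff 5 at {R}

argmax u_2 = {R}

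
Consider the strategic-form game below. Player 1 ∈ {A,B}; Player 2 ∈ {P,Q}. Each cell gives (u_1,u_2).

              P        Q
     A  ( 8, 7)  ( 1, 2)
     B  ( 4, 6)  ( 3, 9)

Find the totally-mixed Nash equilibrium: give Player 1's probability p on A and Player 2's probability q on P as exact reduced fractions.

P1 mixes 3/8 on A; P2 mixes 1/3 on P

P1 indiff ⇒ q·8+(1-q)·1 = q·4+(1-q)·3 ⇒ q(4) = (1-q)(2) ⇒ q = 1/3
P2 indiff ⇒ p·7+(1-p)·6 = p·2+(1-p)·9 ⇒ p(5) = (1-p)(3) ⇒ p = 3/8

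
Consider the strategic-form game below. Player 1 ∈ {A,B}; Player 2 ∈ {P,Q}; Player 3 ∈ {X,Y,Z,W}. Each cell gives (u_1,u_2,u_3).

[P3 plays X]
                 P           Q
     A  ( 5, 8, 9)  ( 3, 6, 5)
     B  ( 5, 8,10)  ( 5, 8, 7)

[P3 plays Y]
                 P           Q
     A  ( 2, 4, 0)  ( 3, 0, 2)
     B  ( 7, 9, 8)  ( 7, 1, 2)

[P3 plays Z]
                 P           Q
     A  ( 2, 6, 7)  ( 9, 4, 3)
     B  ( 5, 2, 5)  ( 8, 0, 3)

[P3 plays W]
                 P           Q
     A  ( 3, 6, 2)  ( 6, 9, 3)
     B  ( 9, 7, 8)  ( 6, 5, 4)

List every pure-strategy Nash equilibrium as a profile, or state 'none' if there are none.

(A,P,X): NE
(A,P,Y): not NE [P1→B gives 7>2; P3→X gives 9>0]
(A,P,Z): not NE [P1→B gives 5>2; P3→X gives 9>7]
(A,P,W): not NE [P1→B gives 9>3; P2→Q gives 9>6; P3→X gives 9>2]
(A,Q,X): not NE [P1→B gives 5>3; P2→P gives 8>6]
(A,Q,Y): not NE [P1→B gives 7>3; P2→P gives 4>0; P3→X gives 5>2]
(A,Q,Z): not NE [P2→P gives 6>4; P3→X gives 5>3]
(A,Q,W): not NE [P3→X gives 5>3]
(B,P,X): NE
(B,P,Y): not NE [P3→X gives 10>8]
(B,P,Z): not NE [P3→X gives 10>5]
(B,P,W): not NE [P3→X gives 10>8]
(B,Q,X): NE
(B,Q,Y): not NE [P2→P gives 9>1; P3→X gives 7>2]
(B,Q,Z): not NE [P1→A gives 9>8; P2→P gives 2>0; P3→X gives 7>3]
(B,Q,W): not NE [P2→P gives 7>5; P3→X gives 7>4]

PSNE = {(A,P,X), (B,P,X), (B,Q,X)}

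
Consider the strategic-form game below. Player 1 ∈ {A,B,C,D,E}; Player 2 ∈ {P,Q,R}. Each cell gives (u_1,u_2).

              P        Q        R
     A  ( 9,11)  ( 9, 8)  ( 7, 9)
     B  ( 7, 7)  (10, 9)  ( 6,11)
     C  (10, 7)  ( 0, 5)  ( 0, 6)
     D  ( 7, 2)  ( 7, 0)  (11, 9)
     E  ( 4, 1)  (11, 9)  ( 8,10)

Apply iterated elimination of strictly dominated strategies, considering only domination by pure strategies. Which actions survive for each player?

Remaining: P1:{A,C,D} P2:{P,R}

P2 drop Q (R beats it: A:9>8 B:11>9 C:6>5 D:9>0 E:10>9)
P1 drop B (A beats it: P:9>7 R:7>6)
P1 drop E (D beats it: P:7>4 R:11>8)
P1→{A,C,D} P2→{P,R}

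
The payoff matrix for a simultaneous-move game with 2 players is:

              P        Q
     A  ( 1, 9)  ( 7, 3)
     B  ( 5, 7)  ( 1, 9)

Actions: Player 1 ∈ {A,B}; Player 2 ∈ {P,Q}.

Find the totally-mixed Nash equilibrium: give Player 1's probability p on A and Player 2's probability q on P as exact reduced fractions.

P1 mixes 1/4 on A; P2 mixes 3/5 on P

P1 indiff ⇒ q·1+(1-q)·7 = q·5+(1-q)·1 ⇒ q(-4) = (1-q)(-6) ⇒ q = 3/5
P2 indiff ⇒ p·9+(1-p)·7 = p·3+(1-p)·9 ⇒ p(6) = (1-p)(2) ⇒ p = 1/4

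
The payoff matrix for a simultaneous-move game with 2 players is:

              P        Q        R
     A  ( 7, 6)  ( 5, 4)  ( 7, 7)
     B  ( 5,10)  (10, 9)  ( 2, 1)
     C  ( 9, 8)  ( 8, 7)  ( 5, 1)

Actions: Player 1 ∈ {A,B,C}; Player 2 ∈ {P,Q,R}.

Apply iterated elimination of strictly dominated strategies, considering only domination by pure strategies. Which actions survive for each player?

P2 drop Q (P beats it: A:6>4 B:10>9 C:8>7)
P1 drop B (A beats it: P:7>5 R:7>2)
P1→{A,C} P2→{P,R}

IESDS → P1:{A,C} P2:{P,R}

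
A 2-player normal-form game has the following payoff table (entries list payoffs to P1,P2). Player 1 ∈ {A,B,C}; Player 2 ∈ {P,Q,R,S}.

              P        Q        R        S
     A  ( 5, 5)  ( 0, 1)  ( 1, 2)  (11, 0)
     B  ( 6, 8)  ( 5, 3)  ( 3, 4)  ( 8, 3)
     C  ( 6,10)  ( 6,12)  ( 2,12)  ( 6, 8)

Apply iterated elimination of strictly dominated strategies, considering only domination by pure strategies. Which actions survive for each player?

P2 drop S (P beats it: A:5>0 B:8>3 C:10>8)
P1 drop A (B beats it: P:6>5 Q:5>0 R:3>1)
P1→{B,C} P2→{P,Q,R}

Survivors P1:{B,C} P2:{P,Q,R}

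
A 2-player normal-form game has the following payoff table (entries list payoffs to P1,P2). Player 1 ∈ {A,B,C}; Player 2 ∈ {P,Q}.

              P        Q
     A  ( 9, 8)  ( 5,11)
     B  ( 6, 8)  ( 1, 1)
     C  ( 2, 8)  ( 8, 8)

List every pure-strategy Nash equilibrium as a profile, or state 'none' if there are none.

(A,P): not NE [P2→Q gives 11>8]
(A,Q): not NE [P1→C gives 8>5]
(B,P): not NE [P1→A gives 9>6]
(B,Q): not NE [P1→C gives 8>1; P2→P gives 8>1]
(C,P): not NE [P1→A gives 9>2]
(C,Q): NE

Nash profiles: (C,Q)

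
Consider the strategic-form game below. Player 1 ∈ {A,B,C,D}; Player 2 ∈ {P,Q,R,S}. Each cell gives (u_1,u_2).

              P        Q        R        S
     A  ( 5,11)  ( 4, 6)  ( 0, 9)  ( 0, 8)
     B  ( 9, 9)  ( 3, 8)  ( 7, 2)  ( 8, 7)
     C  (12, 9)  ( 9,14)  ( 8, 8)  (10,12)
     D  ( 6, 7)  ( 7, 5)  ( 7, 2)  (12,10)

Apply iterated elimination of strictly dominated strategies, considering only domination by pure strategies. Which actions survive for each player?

Survivors P1:{C,D} P2:{Q,S}

P1 drop A (C beats it: P:12>5 Q:9>4 R:8>0 S:10>0)
P1 drop B (C beats it: P:12>9 Q:9>3 R:8>7 S:10>8)
P2 drop P (S beats it: C:12>9 D:10>7)
P2 drop R (Q beats it: C:14>8 D:5>2)
P1→{C,D} P2→{Q,S}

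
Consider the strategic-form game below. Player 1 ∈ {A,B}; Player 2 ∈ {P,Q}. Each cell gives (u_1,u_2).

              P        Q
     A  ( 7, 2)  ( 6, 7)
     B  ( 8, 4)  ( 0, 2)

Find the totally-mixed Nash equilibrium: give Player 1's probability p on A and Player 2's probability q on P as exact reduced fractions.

(p,q) = (2/7, 6/7)

P1 indiff ⇒ q·7+(1-q)·6 = q·8+(1-q)·0 ⇒ q(-1) = (1-q)(-6) ⇒ q = 6/7
P2 indiff ⇒ p·2+(1-p)·4 = p·7+(1-p)·2 ⇒ p(-5) = (1-p)(-2) ⇒ p = 2/7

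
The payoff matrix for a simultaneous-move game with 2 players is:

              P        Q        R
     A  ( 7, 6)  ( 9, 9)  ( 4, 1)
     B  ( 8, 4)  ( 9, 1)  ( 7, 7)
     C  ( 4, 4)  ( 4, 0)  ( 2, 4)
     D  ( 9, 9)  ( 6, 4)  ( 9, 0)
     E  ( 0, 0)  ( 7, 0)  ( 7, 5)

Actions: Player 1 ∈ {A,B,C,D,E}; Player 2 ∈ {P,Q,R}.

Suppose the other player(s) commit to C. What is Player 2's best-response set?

u_2(P vs C) = 4
u_2(Q vs C) = 0
u_2(R vs C) = 4
max payoff 4 at {P,R}

BR_2 = {P,R}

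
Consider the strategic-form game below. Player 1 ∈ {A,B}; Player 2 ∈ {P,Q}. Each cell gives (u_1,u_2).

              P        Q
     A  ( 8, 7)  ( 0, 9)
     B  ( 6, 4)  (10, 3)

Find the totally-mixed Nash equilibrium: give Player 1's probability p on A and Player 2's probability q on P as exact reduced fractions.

(p,q) = (1/3, 5/6)

P1 indiff ⇒ q·8+(1-q)·0 = q·6+(1-q)·10 ⇒ q(2) = (1-q)(10) ⇒ q = 5/6
P2 indiff ⇒ p·7+(1-p)·4 = p·9+(1-p)·3 ⇒ p(-2) = (1-p)(-1) ⇒ p = 1/3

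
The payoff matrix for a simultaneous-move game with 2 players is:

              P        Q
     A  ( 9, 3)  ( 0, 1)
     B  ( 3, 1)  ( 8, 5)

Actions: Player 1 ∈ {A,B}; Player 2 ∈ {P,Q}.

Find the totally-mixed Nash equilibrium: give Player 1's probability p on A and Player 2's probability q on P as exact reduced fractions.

P1 mixes 2/3 on A; P2 mixes 4/7 on P

P1 indiff ⇒ q·9+(1-q)·0 = q·3+(1-q)·8 ⇒ q(6) = (1-q)(8) ⇒ q = 4/7
P2 indiff ⇒ p·3+(1-p)·1 = p·1+(1-p)·5 ⇒ p(2) = (1-p)(4) ⇒ p = 2/3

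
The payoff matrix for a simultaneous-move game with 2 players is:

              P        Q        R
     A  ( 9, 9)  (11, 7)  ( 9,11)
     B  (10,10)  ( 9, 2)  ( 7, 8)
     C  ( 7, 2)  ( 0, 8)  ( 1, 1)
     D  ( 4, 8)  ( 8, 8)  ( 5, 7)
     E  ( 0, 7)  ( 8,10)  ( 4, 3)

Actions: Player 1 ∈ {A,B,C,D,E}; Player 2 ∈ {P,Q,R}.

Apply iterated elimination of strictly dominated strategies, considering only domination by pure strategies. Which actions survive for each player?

P1 drop C (A beats it: P:9>7 Q:11>0 R:9>1)
P1 drop D (A beats it: P:9>4 Q:11>8 R:9>5)
P1 drop E (A beats it: P:9>0 Q:11>8 R:9>4)
P2 drop Q (P beats it: A:9>7 B:10>2)
P1→{A,B} P2→{P,R}

Survivors P1:{A,B} P2:{P,R}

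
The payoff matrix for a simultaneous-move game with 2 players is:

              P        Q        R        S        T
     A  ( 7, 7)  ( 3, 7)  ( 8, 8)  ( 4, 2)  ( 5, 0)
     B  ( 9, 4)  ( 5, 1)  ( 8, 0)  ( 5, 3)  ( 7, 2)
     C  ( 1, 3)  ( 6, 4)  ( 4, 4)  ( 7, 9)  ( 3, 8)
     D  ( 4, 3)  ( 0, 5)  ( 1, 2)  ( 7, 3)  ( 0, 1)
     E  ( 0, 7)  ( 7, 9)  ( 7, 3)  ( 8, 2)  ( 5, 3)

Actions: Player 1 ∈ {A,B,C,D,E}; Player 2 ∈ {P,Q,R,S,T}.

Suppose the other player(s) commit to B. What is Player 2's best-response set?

P2 best: {P}

u_2(P vs B) = 4
u_2(Q vs B) = 1
u_2(R vs B) = 0
u_2(S vs B) = 3
u_2(T vs B) = 2
max payoff 4 at {P}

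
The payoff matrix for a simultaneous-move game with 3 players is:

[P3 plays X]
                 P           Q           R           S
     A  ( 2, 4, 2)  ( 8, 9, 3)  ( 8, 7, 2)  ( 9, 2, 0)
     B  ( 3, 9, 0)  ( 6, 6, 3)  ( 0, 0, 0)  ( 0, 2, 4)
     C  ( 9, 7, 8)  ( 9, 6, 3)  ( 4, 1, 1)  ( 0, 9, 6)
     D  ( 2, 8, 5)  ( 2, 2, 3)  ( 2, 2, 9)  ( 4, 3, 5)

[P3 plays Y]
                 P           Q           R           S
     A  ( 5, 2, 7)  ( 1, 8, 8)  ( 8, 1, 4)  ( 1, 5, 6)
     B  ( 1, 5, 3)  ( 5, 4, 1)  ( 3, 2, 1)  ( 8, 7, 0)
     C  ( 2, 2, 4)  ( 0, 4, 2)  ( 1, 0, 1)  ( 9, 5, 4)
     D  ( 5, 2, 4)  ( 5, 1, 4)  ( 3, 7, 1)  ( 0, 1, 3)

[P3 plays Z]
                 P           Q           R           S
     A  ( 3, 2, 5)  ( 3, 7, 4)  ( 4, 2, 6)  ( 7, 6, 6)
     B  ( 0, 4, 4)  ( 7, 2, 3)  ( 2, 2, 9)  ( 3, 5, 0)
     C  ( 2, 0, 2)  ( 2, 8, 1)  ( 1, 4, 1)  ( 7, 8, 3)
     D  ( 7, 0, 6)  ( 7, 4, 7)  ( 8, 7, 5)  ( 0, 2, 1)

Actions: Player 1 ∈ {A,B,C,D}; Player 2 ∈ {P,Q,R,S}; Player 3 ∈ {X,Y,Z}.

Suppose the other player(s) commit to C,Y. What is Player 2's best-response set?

argmax u_2 = {S}

u_2(P vs C,Y) = 2
u_2(Q vs C,Y) = 4
u_2(R vs C,Y) = 0
u_2(S vs C,Y) = 5
max payoff 5 at {S}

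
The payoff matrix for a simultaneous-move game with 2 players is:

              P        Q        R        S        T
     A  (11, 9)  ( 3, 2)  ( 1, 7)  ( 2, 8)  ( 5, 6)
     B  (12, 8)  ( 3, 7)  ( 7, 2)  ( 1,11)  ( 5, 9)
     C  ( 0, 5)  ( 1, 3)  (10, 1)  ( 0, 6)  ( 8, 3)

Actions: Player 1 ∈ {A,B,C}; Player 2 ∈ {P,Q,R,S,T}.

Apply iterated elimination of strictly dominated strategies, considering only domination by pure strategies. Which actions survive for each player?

IESDS → P1:{A,B} P2:{P,S}

P2 drop Q (P beats it: A:9>2 B:8>7 C:5>3)
P2 drop R (P beats it: A:9>7 B:8>2 C:5>1)
P2 drop T (S beats it: A:8>6 B:11>9 C:6>3)
P1 drop C (A beats it: P:11>0 S:2>0)
P1→{A,B} P2→{P,S}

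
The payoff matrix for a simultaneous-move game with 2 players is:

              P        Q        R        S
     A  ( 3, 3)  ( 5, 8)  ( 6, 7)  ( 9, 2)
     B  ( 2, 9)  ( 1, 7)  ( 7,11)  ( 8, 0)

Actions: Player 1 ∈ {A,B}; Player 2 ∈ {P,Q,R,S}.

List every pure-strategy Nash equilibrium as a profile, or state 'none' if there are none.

(A,P): not NE [P2→Q gives 8>3]
(A,Q): NE
(A,R): not NE [P1→B gives 7>6; P2→Q gives 8>7]
(A,S): not NE [P2→Q gives 8>2]
(B,P): not NE [P1→A gives 3>2; P2→R gives 11>9]
(B,Q): not NE [P1→A gives 5>1; P2→R gives 11>7]
(B,R): NE
(B,S): not NE [P1→A gives 9>8; P2→R gives 11>0]

PSNE = {(A,Q), (B,R)}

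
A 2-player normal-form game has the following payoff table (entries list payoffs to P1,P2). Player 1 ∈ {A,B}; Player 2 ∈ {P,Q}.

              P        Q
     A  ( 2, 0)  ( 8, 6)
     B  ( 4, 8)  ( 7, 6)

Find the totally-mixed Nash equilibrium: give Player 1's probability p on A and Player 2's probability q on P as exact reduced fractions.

p=1/4, q=1/3

P1 indiff ⇒ q·2+(1-q)·8 = q·4+(1-q)·7 ⇒ q(-2) = (1-q)(-1) ⇒ q = 1/3
P2 indiff ⇒ p·0+(1-p)·8 = p·6+(1-p)·6 ⇒ p(-6) = (1-p)(-2) ⇒ p = 1/4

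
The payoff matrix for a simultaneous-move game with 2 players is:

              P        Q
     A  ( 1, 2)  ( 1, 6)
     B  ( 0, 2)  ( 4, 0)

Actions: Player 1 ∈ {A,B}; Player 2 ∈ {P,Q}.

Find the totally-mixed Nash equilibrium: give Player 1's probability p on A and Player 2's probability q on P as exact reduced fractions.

P1 mixes 1/3 on A; P2 mixes 3/4 on P

P1 indiff ⇒ q·1+(1-q)·1 = q·0+(1-q)·4 ⇒ q(1) = (1-q)(3) ⇒ q = 3/4
P2 indiff ⇒ p·2+(1-p)·2 = p·6+(1-p)·0 ⇒ p(-4) = (1-p)(-2) ⇒ p = 1/3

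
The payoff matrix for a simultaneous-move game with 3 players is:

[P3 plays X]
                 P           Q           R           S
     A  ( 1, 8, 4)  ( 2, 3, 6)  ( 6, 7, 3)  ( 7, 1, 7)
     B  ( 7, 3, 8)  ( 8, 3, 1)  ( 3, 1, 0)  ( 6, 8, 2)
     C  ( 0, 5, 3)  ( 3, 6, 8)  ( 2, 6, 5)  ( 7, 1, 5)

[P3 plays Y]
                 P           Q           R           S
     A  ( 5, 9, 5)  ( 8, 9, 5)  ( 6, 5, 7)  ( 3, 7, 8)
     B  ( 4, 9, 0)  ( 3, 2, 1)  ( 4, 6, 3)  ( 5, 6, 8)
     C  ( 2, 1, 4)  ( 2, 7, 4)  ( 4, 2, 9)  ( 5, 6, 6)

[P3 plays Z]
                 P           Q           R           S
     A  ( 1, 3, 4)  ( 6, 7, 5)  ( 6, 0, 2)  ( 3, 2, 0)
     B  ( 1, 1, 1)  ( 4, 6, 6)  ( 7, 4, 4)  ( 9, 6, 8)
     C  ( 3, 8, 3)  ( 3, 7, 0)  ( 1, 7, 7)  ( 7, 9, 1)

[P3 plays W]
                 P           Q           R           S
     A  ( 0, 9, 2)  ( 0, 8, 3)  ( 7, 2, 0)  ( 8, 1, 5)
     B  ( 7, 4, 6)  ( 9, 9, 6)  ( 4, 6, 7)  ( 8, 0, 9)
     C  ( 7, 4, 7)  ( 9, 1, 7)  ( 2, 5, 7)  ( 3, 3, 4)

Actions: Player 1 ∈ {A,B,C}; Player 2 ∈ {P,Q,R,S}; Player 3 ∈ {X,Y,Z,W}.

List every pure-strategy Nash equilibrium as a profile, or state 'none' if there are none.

PSNE = {(A,P,Y), (B,Q,W)}

(A,P,X): not NE [P1→B gives 7>1; P3→Y gives 5>4]
(A,P,Y): NE
(A,P,Z): not NE [P1→C gives 3>1; P2→Q gives 7>3; P3→Y gives 5>4]
(A,P,W): not NE [P1→C gives 7>0; P3→Y gives 5>2]
(A,Q,X): not NE [P1→B gives 8>2; P2→P gives 8>3]
(A,Q,Y): not NE [P3→X gives 6>5]
(A,Q,Z): not NE [P3→X gives 6>5]
(A,Q,W): not NE [P1→C gives 9>0; P2→P gives 9>8; P3→X gives 6>3]
(A,R,X): not NE [P2→P gives 8>7; P3→Y gives 7>3]
(A,R,Y): not NE [P2→Q gives 9>5]
(A,R,Z): not NE [P1→B gives 7>6; P2→Q gives 7>0; P3→Y gives 7>2]
(A,R,W): not NE [P2→P gives 9>2; P3→Y gives 7>0]
(A,S,X): not NE [P2→P gives 8>1; P3→Y gives 8>7]
(A,S,Y): not NE [P1→C gives 5>3; P2→Q gives 9>7]
(A,S,Z): not NE [P1→B gives 9>3; P2→Q gives 7>2; P3→Y gives 8>0]
(A,S,W): not NE [P2→P gives 9>1; P3→Y gives 8>5]
(B,P,X): not NE [P2→S gives 8>3]
(B,P,Y): not NE [P1→A gives 5>4; P3→X gives 8>0]
(B,P,Z): not NE [P1→C gives 3>1; P2→S gives 6>1; P3→X gives 8>1]
(B,P,W): not NE [P2→Q gives 9>4; P3→X gives 8>6]
(B,Q,X): not NE [P2→S gives 8>3; P3→W gives 6>1]
(B,Q,Y): not NE [P1→A gives 8>3; P2→P gives 9>2; P3→W gives 6>1]
(B,Q,Z): not NE [P1→A gives 6>4]
(B,Q,W): NE
(B,R,X): not NE [P1→A gives 6>3; P2→S gives 8>1; P3→W gives 7>0]
(B,R,Y): not NE [P1→A gives 6>4; P2→P gives 9>6; P3→W gives 7>3]
(B,R,Z): not NE [P2→S gives 6>4; P3→W gives 7>4]
(B,R,W): not NE [P1→A gives 7>4; P2→Q gives 9>6]
(B,S,X): not NE [P1→C gives 7>6; P3→W gives 9>2]
(B,S,Y): not NE [P2→P gives 9>6; P3→W gives 9>8]
(B,S,Z): not NE [P3→W gives 9>8]
(B,S,W): not NE [P2→Q gives 9>0]
(C,P,X): not NE [P1→B gives 7>0; P2→R gives 6>5; P3→W gives 7>3]
(C,P,Y): not NE [P1→A gives 5>2; P2→Q gives 7>1; P3→W gives 7>4]
(C,P,Z): not NE [P2→S gives 9>8; P3→W gives 7>3]
(C,P,W): not NE [P2→R gives 5>4]
(C,Q,X): not NE [P1→B gives 8>3]
(C,Q,Y): not NE [P1→A gives 8>2; P3→X gives 8>4]
(C,Q,Z): not NE [P1→A gives 6>3; P2→S gives 9>7; P3→X gives 8>0]
(C,Q,W): not NE [P2→R gives 5>1; P3→X gives 8>7]
(C,R,X): not NE [P1→A gives 6>2; P3→Y gives 9>5]
(C,R,Y): not NE [P1→A gives 6>4; P2→Q gives 7>2]
(C,R,Z): not NE [P1→B gives 7>1; P2→S gives 9>7; P3→Y gives 9>7]
(C,R,W): not NE [P1→A gives 7>2; P3→Y gives 9>7]
(C,S,X): not NE [P2→R gives 6>1; P3→Y gives 6>5]
(C,S,Y): not NE [P2→Q gives 7>6]
(C,S,Z): not NE [P1→B gives 9>7; P3→Y gives 6>1]
(C,S,W): not NE [P1→B gives 8>3; P2→R gives 5>3; P3→Y gives 6>4]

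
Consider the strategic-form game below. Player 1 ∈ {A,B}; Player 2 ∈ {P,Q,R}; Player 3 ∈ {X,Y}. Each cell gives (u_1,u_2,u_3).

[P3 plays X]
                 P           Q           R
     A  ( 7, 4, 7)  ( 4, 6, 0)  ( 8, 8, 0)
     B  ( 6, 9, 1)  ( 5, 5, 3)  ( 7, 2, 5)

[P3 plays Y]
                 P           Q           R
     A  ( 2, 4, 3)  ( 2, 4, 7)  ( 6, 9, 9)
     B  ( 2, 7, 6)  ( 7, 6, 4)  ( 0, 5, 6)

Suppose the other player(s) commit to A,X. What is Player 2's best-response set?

P2 best: {R}

u_2(P vs A,X) = 4
u_2(Q vs A,X) = 6
u_2(R vs A,X) = 8
max payoff 8 at {R}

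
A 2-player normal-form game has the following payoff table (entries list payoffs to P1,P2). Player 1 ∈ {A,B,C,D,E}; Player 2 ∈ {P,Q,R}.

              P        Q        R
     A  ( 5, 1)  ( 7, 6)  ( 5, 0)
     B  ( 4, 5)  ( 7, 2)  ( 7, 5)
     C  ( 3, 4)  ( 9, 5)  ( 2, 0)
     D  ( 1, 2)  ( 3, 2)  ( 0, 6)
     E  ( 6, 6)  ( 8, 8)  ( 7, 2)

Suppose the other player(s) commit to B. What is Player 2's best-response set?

argmax u_2 = {P,R}

u_2(P vs B) = 5
u_2(Q vs B) = 2
u_2(R vs B) = 5
max payoff 5 at {P,R}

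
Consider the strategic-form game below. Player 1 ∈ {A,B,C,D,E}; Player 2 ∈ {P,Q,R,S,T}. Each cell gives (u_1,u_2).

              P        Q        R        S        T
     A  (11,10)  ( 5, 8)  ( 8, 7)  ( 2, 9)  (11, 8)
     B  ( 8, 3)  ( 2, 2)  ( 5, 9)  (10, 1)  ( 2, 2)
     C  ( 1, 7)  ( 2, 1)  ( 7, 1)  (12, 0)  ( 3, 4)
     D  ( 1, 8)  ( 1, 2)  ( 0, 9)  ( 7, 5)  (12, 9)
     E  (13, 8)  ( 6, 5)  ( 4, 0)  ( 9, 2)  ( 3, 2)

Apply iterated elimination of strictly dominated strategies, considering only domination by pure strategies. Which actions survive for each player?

Remaining: P1:{A,D,E} P2:{P,R,T}

P2 drop Q (P beats it: A:10>8 B:3>2 C:7>1 D:8>2 E:8>5)
P2 drop S (P beats it: A:10>9 B:3>1 C:7>0 D:8>5 E:8>2)
P1 drop B (A beats it: P:11>8 R:8>5 T:11>2)
P1 drop C (A beats it: P:11>1 R:8>7 T:11>3)
P1→{A,D,E} P2→{P,R,T}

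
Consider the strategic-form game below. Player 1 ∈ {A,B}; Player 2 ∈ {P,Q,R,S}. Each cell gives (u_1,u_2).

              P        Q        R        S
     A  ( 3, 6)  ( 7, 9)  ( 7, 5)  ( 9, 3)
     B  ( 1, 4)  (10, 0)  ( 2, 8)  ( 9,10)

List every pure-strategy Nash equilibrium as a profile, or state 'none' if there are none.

NE set: (B,S)

(A,P): not NE [P2→Q gives 9>6]
(A,Q): not NE [P1→B gives 10>7]
(A,R): not NE [P2→Q gives 9>5]
(A,S): not NE [P2→Q gives 9>3]
(B,P): not NE [P1→A gives 3>1; P2→S gives 10>4]
(B,Q): not NE [P2→S gives 10>0]
(B,R): not NE [P1→A gives 7>2; P2→S gives 10>8]
(B,S): NE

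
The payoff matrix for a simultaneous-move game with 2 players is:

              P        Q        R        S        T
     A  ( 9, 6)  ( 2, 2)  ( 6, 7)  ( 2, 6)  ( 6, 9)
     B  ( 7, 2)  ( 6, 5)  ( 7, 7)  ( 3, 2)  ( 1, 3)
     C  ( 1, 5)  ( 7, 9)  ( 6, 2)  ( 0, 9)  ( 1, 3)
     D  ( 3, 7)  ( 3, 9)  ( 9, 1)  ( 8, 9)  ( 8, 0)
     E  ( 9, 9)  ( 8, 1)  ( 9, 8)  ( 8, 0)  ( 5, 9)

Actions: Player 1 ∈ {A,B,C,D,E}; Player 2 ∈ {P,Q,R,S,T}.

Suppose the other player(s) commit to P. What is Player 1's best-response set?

BR_1 = {A,E}

u_1(A vs P) = 9
u_1(B vs P) = 7
u_1(C vs P) = 1
u_1(D vs P) = 3
u_1(E vs P) = 9
max payoff 9 at {A,E}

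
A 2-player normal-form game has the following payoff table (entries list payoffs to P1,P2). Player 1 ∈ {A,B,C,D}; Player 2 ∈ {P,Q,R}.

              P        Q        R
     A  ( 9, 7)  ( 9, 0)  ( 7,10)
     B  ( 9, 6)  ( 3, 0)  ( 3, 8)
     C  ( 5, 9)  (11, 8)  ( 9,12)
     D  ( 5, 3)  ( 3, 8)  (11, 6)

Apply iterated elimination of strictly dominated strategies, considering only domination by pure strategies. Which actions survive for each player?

Survivors P1:{C,D} P2:{Q,R}

P2 drop P (R beats it: A:10>7 B:8>6 C:12>9 D:6>3)
P1 drop A (C beats it: Q:11>9 R:9>7)
P1 drop B (C beats it: Q:11>3 R:9>3)
P1→{C,D} P2→{Q,R}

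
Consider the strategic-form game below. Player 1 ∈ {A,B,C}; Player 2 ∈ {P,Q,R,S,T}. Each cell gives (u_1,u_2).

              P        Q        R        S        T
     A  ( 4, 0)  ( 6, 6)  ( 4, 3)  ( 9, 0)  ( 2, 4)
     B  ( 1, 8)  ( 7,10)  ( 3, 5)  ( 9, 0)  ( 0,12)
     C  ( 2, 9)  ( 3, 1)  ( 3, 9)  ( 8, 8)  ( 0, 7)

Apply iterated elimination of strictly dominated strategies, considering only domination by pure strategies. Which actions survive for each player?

P1 drop C (A beats it: P:4>2 Q:6>3 R:4>3 S:9>8 T:2>0)
P2 drop P (Q beats it: A:6>0 B:10>8)
P2 drop R (Q beats it: A:6>3 B:10>5)
P2 drop S (Q beats it: A:6>0 B:10>0)
P1→{A,B} P2→{Q,T}

IESDS → P1:{A,B} P2:{Q,T}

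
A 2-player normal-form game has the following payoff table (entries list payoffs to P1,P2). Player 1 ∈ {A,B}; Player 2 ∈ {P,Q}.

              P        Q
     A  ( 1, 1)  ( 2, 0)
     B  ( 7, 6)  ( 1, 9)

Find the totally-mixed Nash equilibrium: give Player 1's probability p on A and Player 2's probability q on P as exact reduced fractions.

P1 mixes 3/4 on A; P2 mixes 1/7 on P

P1 indiff ⇒ q·1+(1-q)·2 = q·7+(1-q)·1 ⇒ q(-6) = (1-q)(-1) ⇒ q = 1/7
P2 indiff ⇒ p·1+(1-p)·6 = p·0+(1-p)·9 ⇒ p(1) = (1-p)(3) ⇒ p = 3/4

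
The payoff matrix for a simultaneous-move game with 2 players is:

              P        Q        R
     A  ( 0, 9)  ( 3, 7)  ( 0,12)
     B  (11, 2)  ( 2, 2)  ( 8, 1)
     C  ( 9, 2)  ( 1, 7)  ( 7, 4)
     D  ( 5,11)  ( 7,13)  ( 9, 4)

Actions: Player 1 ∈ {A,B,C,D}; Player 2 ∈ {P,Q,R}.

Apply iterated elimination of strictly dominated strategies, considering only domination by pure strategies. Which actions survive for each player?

P1 drop A (D beats it: P:5>0 Q:7>3 R:9>0)
P1 drop C (B beats it: P:11>9 Q:2>1 R:8>7)
P2 drop R (P beats it: B:2>1 D:11>4)
P1→{B,D} P2→{P,Q}

Survivors P1:{B,D} P2:{P,Q}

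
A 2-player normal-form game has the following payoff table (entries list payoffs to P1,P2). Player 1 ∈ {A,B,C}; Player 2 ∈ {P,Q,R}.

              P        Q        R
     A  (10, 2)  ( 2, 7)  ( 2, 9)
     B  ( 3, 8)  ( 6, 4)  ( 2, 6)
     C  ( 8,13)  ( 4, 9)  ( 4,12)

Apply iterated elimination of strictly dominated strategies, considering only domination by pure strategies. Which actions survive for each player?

IESDS → P1:{A,C} P2:{P,R}

P2 drop Q (R beats it: A:9>7 B:6>4 C:12>9)
P1 drop B (C beats it: P:8>3 R:4>2)
P1→{A,C} P2→{P,R}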